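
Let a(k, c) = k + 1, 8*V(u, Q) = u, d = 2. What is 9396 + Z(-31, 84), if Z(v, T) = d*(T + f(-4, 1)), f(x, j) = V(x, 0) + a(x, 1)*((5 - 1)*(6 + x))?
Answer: 9515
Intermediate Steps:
V(u, Q) = u/8
a(k, c) = 1 + k
f(x, j) = x/8 + (1 + x)*(24 + 4*x) (f(x, j) = x/8 + (1 + x)*((5 - 1)*(6 + x)) = x/8 + (1 + x)*(4*(6 + x)) = x/8 + (1 + x)*(24 + 4*x))
Z(v, T) = -49 + 2*T (Z(v, T) = 2*(T + (24 + 4*(-4)² + (225/8)*(-4))) = 2*(T + (24 + 4*16 - 225/2)) = 2*(T + (24 + 64 - 225/2)) = 2*(T - 49/2) = 2*(-49/2 + T) = -49 + 2*T)
9396 + Z(-31, 84) = 9396 + (-49 + 2*84) = 9396 + (-49 + 168) = 9396 + 119 = 9515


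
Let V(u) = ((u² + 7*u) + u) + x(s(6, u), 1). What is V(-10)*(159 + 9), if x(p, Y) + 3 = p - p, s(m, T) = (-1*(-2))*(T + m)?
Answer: 2856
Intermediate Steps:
s(m, T) = 2*T + 2*m (s(m, T) = 2*(T + m) = 2*T + 2*m)
x(p, Y) = -3 (x(p, Y) = -3 + (p - p) = -3 + 0 = -3)
V(u) = -3 + u² + 8*u (V(u) = ((u² + 7*u) + u) - 3 = (u² + 8*u) - 3 = -3 + u² + 8*u)
V(-10)*(159 + 9) = (-3 + (-10)² + 8*(-10))*(159 + 9) = (-3 + 100 - 80)*168 = 17*168 = 2856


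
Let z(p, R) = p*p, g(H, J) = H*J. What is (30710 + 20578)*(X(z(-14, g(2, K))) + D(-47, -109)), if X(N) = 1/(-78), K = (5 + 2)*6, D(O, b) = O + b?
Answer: -104020612/13 ≈ -8.0016e+6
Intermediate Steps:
K = 42 (K = 7*6 = 42)
z(p, R) = p²
X(N) = -1/78
(30710 + 20578)*(X(z(-14, g(2, K))) + D(-47, -109)) = (30710 + 20578)*(-1/78 + (-47 - 109)) = 51288*(-1/78 - 156) = 51288*(-12169/78) = -104020612/13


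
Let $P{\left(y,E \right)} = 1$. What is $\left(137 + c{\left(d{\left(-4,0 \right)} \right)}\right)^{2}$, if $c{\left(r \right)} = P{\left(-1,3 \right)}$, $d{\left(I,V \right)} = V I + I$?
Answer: $19044$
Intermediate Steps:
$d{\left(I,V \right)} = I + I V$ ($d{\left(I,V \right)} = I V + I = I + I V$)
$c{\left(r \right)} = 1$
$\left(137 + c{\left(d{\left(-4,0 \right)} \right)}\right)^{2} = \left(137 + 1\right)^{2} = 138^{2} = 19044$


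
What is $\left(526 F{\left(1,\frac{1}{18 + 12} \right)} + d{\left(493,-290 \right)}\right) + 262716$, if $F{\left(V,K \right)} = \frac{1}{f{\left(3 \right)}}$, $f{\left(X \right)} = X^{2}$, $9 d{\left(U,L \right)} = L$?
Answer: $\frac{2364680}{9} \approx 2.6274 \cdot 10^{5}$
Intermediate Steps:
$d{\left(U,L \right)} = \frac{L}{9}$
$F{\left(V,K \right)} = \frac{1}{9}$ ($F{\left(V,K \right)} = \frac{1}{3^{2}} = \frac{1}{9}$)
$\left(526 F{\left(1,\frac{1}{18 + 12} \right)} + d{\left(493,-290 \right)}\right) + 262716 = \left(526 \cdot \frac{1}{9} + \frac{1}{9} \left(-290\right)\right) + 262716 = \left(\frac{526}{9} - \frac{290}{9}\right) + 262716 = \frac{236}{9} + 262716 = \frac{2364680}{9}$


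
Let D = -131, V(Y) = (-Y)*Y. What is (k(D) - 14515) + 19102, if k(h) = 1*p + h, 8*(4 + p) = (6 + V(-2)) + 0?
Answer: 17809/4 ≈ 4452.3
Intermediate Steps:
V(Y) = -Y²
p = -15/4 (p = -4 + ((6 - 1*(-2)²) + 0)/8 = -4 + ((6 - 1*4) + 0)/8 = -4 + ((6 - 4) + 0)/8 = -4 + (2 + 0)/8 = -4 + (⅛)*2 = -4 + ¼ = -15/4 ≈ -3.7500)
k(h) = -15/4 + h (k(h) = 1*(-15/4) + h = -15/4 + h)
(k(D) - 14515) + 19102 = ((-15/4 - 131) - 14515) + 19102 = (-539/4 - 14515) + 19102 = -58599/4 + 19102 = 17809/4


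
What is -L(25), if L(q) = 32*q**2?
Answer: -20000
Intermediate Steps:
-L(25) = -32*25**2 = -32*625 = -1*20000 = -20000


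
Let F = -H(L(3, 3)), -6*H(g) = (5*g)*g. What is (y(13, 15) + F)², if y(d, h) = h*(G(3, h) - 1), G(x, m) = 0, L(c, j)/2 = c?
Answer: 225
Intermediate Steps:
L(c, j) = 2*c
H(g) = -5*g²/6 (H(g) = -5*g*g/6 = -5*g²/6)
y(d, h) = -h (y(d, h) = h*(0 - 1) = h*(-1) = -h)
F = 30 (F = -(-5)*(2*3)²/6 = -(-5)*6²/6 = -(-5)*36/6 = -1*(-30) = 30)
(y(13, 15) + F)² = (-1*15 + 30)² = (-15 + 30)² = 15² = 225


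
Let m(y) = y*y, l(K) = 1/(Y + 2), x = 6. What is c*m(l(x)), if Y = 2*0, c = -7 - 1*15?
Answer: -11/2 ≈ -5.5000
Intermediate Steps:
c = -22 (c = -7 - 15 = -22)
Y = 0
l(K) = ½ (l(K) = 1/(0 + 2) = 1/2 = ½)
m(y) = y²
c*m(l(x)) = -22*(½)² = -22*¼ = -11/2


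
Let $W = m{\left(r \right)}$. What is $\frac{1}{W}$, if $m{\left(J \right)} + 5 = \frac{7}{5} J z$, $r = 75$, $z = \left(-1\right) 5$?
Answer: $- \frac{1}{530} \approx -0.0018868$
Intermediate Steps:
$z = -5$
$m{\left(J \right)} = -5 - 7 J$ ($m{\left(J \right)} = -5 + \frac{7}{5} J \left(-5\right) = -5 + 7 \cdot \frac{1}{5} J \left(-5\right) = -5 + \frac{7 J}{5} \left(-5\right) = -5 - 7 J$)
$W = -530$ ($W = -5 - 525 = -530$)
$\frac{1}{W} = \frac{1}{-530} = - \frac{1}{530}$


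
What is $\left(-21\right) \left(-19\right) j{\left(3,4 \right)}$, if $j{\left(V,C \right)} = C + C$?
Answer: $3192$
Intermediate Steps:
$j{\left(V,C \right)} = 2 C$
$\left(-21\right) \left(-19\right) j{\left(3,4 \right)} = \left(-21\right) \left(-19\right) 2 \cdot 4 = 399 \cdot 8 = 3192$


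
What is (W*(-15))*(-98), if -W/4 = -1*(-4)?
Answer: -23520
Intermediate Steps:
W = -16 (W = -(-4)*(-4) = -4*4 = -16)
(W*(-15))*(-98) = -16*(-15)*(-98) = 240*(-98) = -23520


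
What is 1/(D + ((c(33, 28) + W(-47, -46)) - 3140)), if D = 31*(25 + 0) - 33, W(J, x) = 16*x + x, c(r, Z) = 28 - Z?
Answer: -1/3180 ≈ -0.00031447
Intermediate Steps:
W(J, x) = 17*x
D = 742 (D = 31*25 - 33 = 775 - 33 = 742)
1/(D + ((c(33, 28) + W(-47, -46)) - 3140)) = 1/(742 + (((28 - 1*28) + 17*(-46)) - 3140)) = 1/(742 + (((28 - 28) - 782) - 3140)) = 1/(742 + ((0 - 782) - 3140)) = 1/(742 + (-782 - 3140)) = 1/(742 - 3922) = 1/(-3180) = -1/3180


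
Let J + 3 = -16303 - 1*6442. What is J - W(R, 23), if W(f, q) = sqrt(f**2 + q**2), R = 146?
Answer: -22748 - sqrt(21845) ≈ -22896.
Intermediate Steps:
J = -22748 (J = -3 + (-16303 - 1*6442) = -3 + (-16303 - 6442) = -3 - 22745 = -22748)
J - W(R, 23) = -22748 - sqrt(146**2 + 23**2) = -22748 - sqrt(21316 + 529) = -22748 - sqrt(21845)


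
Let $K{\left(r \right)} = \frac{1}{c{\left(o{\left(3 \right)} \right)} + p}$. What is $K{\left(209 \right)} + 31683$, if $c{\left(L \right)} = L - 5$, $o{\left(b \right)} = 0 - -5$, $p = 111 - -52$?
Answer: $\frac{5164330}{163} \approx 31683.0$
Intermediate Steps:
$p = 163$ ($p = 111 + 52 = 163$)
$o{\left(b \right)} = 5$ ($o{\left(b \right)} = 0 + 5 = 5$)
$c{\left(L \right)} = -5 + L$
$K{\left(r \right)} = \frac{1}{163}$ ($K{\left(r \right)} = \frac{1}{\left(-5 + 5\right) + 163} = \frac{1}{0 + 163} = \frac{1}{163}$)
$K{\left(209 \right)} + 31683 = \frac{1}{163} + 31683 = \frac{5164330}{163}$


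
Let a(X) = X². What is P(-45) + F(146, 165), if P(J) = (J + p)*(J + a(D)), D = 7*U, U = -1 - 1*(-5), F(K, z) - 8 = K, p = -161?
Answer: -152080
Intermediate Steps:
F(K, z) = 8 + K
U = 4 (U = -1 + 5 = 4)
D = 28 (D = 7*4 = 28)
P(J) = (-161 + J)*(784 + J) (P(J) = (J - 161)*(J + 28²) = (-161 + J)*(J + 784) = (-161 + J)*(784 + J))
P(-45) + F(146, 165) = (-126224 + (-45)² + 623*(-45)) + (8 + 146) = (-126224 + 2025 - 28035) + 154 = -152234 + 154 = -152080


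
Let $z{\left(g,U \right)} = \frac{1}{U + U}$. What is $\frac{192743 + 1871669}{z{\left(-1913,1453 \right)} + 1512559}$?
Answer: $\frac{50413288}{36936945} \approx 1.3648$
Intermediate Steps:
$z{\left(g,U \right)} = \frac{1}{2 U}$
$\frac{192743 + 1871669}{z{\left(-1913,1453 \right)} + 1512559} = \frac{192743 + 1871669}{\frac{1}{2 \cdot 1453} + 1512559} = \frac{2064412}{\frac{1}{2} \cdot \frac{1}{1453} + 1512559} = \frac{2064412}{\frac{1}{2906} + 1512559} = \frac{2064412}{\frac{4395496455}{2906}} = 2064412 \cdot \frac{2906}{4395496455} = \frac{50413288}{36936945}$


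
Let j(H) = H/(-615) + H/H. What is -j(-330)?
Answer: -63/41 ≈ -1.5366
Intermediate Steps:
j(H) = 1 - H/615 (j(H) = H*(-1/615) + 1 = -H/615 + 1 = 1 - H/615)
-j(-330) = -(1 - 1/615*(-330)) = -(1 + 22/41) = -1*63/41 = -63/41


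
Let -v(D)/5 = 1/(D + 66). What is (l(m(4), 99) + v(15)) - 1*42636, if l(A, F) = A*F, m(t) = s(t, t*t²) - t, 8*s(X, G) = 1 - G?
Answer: -28389973/648 ≈ -43812.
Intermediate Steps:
v(D) = -5/(66 + D) (v(D) = -5/(D + 66) = -5/(66 + D))
s(X, G) = ⅛ - G/8 (s(X, G) = (1 - G)/8 = ⅛ - G/8)
m(t) = ⅛ - t - t³/8 (m(t) = (⅛ - t*t²/8) - t = (⅛ - t³/8) - t = ⅛ - t - t³/8)
(l(m(4), 99) + v(15)) - 1*42636 = ((⅛ - 1*4 - ⅛*4³)*99 - 5/(66 + 15)) - 1*42636 = ((⅛ - 4 - ⅛*64)*99 - 5/81) - 42636 = ((⅛ - 4 - 8)*99 - 5*1/81) - 42636 = (-95/8*99 - 5/81) - 42636 = (-9405/8 - 5/81) - 42636 = -761845/648 - 42636 = -28389973/648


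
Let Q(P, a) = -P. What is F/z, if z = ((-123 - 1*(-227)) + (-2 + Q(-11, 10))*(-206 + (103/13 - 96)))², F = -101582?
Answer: -17167358/1092633025 ≈ -0.015712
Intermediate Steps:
z = 1092633025/169 (z = ((-123 - 1*(-227)) + (-2 - 1*(-11))*(-206 + (103/13 - 96)))² = ((-123 + 227) + (-2 + 11)*(-206 + (103*(1/13) - 96)))² = (104 + 9*(-206 + (103/13 - 96)))² = (104 + 9*(-206 - 1145/13))² = (104 + 9*(-3823/13))² = (104 - 34407/13)² = (-33055/13)² = 1092633025/169 ≈ 6.4653e+6)
F/z = -101582/1092633025/169 = -101582*169/1092633025 = -17167358/1092633025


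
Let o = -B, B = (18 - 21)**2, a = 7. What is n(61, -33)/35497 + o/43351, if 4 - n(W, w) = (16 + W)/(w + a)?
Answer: -853/74229298 ≈ -1.1491e-5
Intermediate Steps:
n(W, w) = 4 - (16 + W)/(7 + w) (n(W, w) = 4 - (16 + W)/(w + 7) = 4 - (16 + W)/(7 + w))
B = 9 (B = (-3)**2 = 9)
o = -9 (o = -1*9 = -9)
n(61, -33)/35497 + o/43351 = ((12 - 1*61 + 4*(-33))/(7 - 33))/35497 - 9/43351 = ((12 - 61 - 132)/(-26))*(1/35497) - 9*1/43351 = -1/26*(-181)*(1/35497) - 9/43351 = (181/26)*(1/35497) - 9/43351 = 181/922922 - 9/43351 = -853/74229298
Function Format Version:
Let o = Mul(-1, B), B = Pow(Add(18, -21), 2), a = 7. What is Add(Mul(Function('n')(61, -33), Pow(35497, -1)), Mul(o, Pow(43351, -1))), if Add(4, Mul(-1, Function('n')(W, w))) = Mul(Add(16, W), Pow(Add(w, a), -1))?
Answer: Rational(-853, 74229298) ≈ -1.1491e-5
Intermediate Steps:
Function('n')(W, w) = Add(4, Mul(-1, Pow(Add(7, w), -1), Add(16, W))) (Function('n')(W, w) = Add(4, Mul(-1, Mul(Add(16, W), Pow(Add(w, 7), -1)))) = Add(4, Mul(-1, Mul(Add(16, W), Pow(Add(7, w), -1)))) = Add(4, Mul(-1, Mul(Pow(Add(7, w), -1), Add(16, W)))) = Add(4, Mul(-1, Pow(Add(7, w), -1), Add(16, W))))
B = 9 (B = Pow(-3, 2) = 9)
o = -9 (o = Mul(-1, 9) = -9)
Add(Mul(Function('n')(61, -33), Pow(35497, -1)), Mul(o, Pow(43351, -1))) = Add(Mul(Mul(Pow(Add(7, -33), -1), Add(12, Mul(-1, 61), Mul(4, -33))), Pow(35497, -1)), Mul(-9, Pow(43351, -1))) = Add(Mul(Mul(Pow(-26, -1), Add(12, -61, -132)), Rational(1, 35497)), Mul(-9, Rational(1, 43351))) = Add(Mul(Mul(Rational(-1, 26), -181), Rational(1, 35497)), Rational(-9, 43351)) = Add(Mul(Rational(181, 26), Rational(1, 35497)), Rational(-9, 43351)) = Add(Rational(181, 922922), Rational(-9, 43351)) = Rational(-853, 74229298)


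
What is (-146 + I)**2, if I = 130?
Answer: 256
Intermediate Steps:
(-146 + I)**2 = (-146 + 130)**2 = (-16)**2 = 256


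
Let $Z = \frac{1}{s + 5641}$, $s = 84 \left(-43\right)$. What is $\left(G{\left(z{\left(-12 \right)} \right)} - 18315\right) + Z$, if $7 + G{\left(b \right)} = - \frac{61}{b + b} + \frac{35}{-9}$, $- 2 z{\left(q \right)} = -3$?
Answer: $- \frac{335020355}{18261} \approx -18346.0$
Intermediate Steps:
$s = -3612$
$z{\left(q \right)} = \frac{3}{2}$ ($z{\left(q \right)} = \left(- \frac{1}{2}\right) \left(-3\right) = \frac{3}{2}$)
$Z = \frac{1}{2029}$ ($Z = \frac{1}{-3612 + 5641} = \frac{1}{2029} \approx 0.00049285$)
$G{\left(b \right)} = - \frac{98}{9} - \frac{61}{2 b}$ ($G{\left(b \right)} = -7 + \left(- \frac{61}{b + b} + \frac{35}{-9}\right) = -7 + \left(- \frac{61}{2 b} + 35 \left(- \frac{1}{9}\right)\right) = -7 - \left(\frac{35}{9} + 61 \frac{1}{2 b}\right) = -7 - \left(\frac{35}{9} + \frac{61}{2 b}\right) = - \frac{98}{9} - \frac{61}{2 b}$)
$\left(G{\left(z{\left(-12 \right)} \right)} - 18315\right) + Z = \left(\frac{-549 - 294}{18 \cdot \frac{3}{2}} - 18315\right) + \frac{1}{2029} = \left(\frac{1}{18} \cdot \frac{2}{3} \left(-549 - 294\right) - 18315\right) + \frac{1}{2029} = \left(\frac{1}{18} \cdot \frac{2}{3} \left(-843\right) - 18315\right) + \frac{1}{2029} = \left(- \frac{281}{9} - 18315\right) + \frac{1}{2029} = - \frac{165116}{9} + \frac{1}{2029} = - \frac{335020355}{18261}$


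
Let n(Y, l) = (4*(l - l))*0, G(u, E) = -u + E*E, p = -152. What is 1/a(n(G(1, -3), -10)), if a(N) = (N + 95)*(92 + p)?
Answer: -1/5700 ≈ -0.00017544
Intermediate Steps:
G(u, E) = E² - u (G(u, E) = -u + E² = E² - u)
n(Y, l) = 0 (n(Y, l) = (4*0)*0 = 0*0 = 0)
a(N) = -5700 - 60*N (a(N) = (N + 95)*(92 - 152) = (95 + N)*(-60) = -5700 - 60*N)
1/a(n(G(1, -3), -10)) = 1/(-5700 - 60*0) = 1/(-5700 + 0) = 1/(-5700) = -1/5700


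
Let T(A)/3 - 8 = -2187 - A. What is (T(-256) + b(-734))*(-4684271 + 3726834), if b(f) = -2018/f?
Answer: 2026141583518/367 ≈ 5.5208e+9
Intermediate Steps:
T(A) = -6537 - 3*A (T(A) = 24 + 3*(-2187 - A) = 24 + (-6561 - 3*A) = -6537 - 3*A)
(T(-256) + b(-734))*(-4684271 + 3726834) = ((-6537 - 3*(-256)) - 2018/(-734))*(-4684271 + 3726834) = ((-6537 + 768) - 2018*(-1/734))*(-957437) = (-5769 + 1009/367)*(-957437) = -2116214/367*(-957437) = 2026141583518/367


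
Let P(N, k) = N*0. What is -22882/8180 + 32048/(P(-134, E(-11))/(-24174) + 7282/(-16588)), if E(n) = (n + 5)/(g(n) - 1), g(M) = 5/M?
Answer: -98835332251/1353790 ≈ -73006.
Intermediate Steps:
E(n) = (5 + n)/(-1 + 5/n) (E(n) = (n + 5)/(5/n - 1) = (5 + n)/(-1 + 5/n))
P(N, k) = 0
-22882/8180 + 32048/(P(-134, E(-11))/(-24174) + 7282/(-16588)) = -22882/8180 + 32048/(0/(-24174) + 7282/(-16588)) = -22882*1/8180 + 32048/(0*(-1/24174) + 7282*(-1/16588)) = -11441/4090 + 32048/(0 - 331/754) = -11441/4090 + 32048/(-331/754) = -11441/4090 + 32048*(-754/331) = -11441/4090 - 24164192/331 = -98835332251/1353790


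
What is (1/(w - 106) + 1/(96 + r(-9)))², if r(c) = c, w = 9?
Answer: 100/71216721 ≈ 1.4042e-6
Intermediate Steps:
(1/(w - 106) + 1/(96 + r(-9)))² = (1/(9 - 106) + 1/(96 - 9))² = (1/(-97) + 1/87)² = (-1/97 + 1/87)² = (10/8439)² = 100/71216721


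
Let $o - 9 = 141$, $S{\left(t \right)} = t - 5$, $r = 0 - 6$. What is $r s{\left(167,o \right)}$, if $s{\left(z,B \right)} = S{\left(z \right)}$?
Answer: $-972$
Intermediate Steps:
$r = -6$ ($r = 0 - 6 = -6$)
$S{\left(t \right)} = -5 + t$ ($S{\left(t \right)} = t - 5 = -5 + t$)
$o = 150$ ($o = 9 + 141 = 150$)
$s{\left(z,B \right)} = -5 + z$
$r s{\left(167,o \right)} = - 6 \left(-5 + 167\right) = \left(-6\right) 162 = -972$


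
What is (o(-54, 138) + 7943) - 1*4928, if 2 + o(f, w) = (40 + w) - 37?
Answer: 3154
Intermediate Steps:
o(f, w) = 1 + w (o(f, w) = -2 + ((40 + w) - 37) = -2 + (3 + w) = 1 + w)
(o(-54, 138) + 7943) - 1*4928 = ((1 + 138) + 7943) - 1*4928 = (139 + 7943) - 4928 = 8082 - 4928 = 3154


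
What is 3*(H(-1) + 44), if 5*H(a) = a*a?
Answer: 663/5 ≈ 132.60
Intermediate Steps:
H(a) = a²/5 (H(a) = (a*a)/5 = a²/5)
3*(H(-1) + 44) = 3*((⅕)*(-1)² + 44) = 3*((⅕)*1 + 44) = 3*(⅕ + 44) = 3*(221/5) = 663/5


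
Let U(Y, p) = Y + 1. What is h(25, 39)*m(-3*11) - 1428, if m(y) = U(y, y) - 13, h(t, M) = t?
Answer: -2553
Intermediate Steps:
U(Y, p) = 1 + Y
m(y) = -12 + y (m(y) = (1 + y) - 13 = -12 + y)
h(25, 39)*m(-3*11) - 1428 = 25*(-12 - 3*11) - 1428 = 25*(-12 - 33) - 1428 = 25*(-45) - 1428 = -1125 - 1428 = -2553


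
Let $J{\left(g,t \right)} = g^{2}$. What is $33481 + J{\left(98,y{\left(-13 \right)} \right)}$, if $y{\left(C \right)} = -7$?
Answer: $43085$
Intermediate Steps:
$33481 + J{\left(98,y{\left(-13 \right)} \right)} = 33481 + 98^{2} = 33481 + 9604 = 43085$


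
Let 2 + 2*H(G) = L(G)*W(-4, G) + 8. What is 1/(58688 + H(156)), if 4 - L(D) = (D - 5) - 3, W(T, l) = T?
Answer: 1/58979 ≈ 1.6955e-5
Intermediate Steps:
L(D) = 12 - D (L(D) = 4 - ((D - 5) - 3) = 4 - ((-5 + D) - 3) = 4 - (-8 + D) = 4 + (8 - D) = 12 - D)
H(G) = -21 + 2*G (H(G) = -1 + ((12 - G)*(-4) + 8)/2 = -1 + ((-48 + 4*G) + 8)/2 = -1 + (-40 + 4*G)/2 = -1 + (-20 + 2*G) = -21 + 2*G)
1/(58688 + H(156)) = 1/(58688 + (-21 + 2*156)) = 1/(58688 + (-21 + 312)) = 1/(58688 + 291) = 1/58979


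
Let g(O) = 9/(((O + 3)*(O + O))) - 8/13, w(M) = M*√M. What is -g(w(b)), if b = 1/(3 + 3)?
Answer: 28180/25259 - 17496*√6/1943 ≈ -20.941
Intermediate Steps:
b = ⅙ (b = 1/6 = ⅙ ≈ 0.16667)
w(M) = M^(3/2)
g(O) = -8/13 + 9/(2*O*(3 + O)) (g(O) = 9/(((3 + O)*(2*O))) - 8*1/13 = 9/((2*O*(3 + O))) - 8/13 = 9*(1/(2*O*(3 + O))) - 8/13 = 9/(2*O*(3 + O)) - 8/13 = -8/13 + 9/(2*O*(3 + O)))
-g(w(b)) = -(117 - 4*√6/3 - 16*((⅙)^(3/2))²)/(26*((⅙)^(3/2))*(3 + (⅙)^(3/2))) = -(117 - 4*√6/3 - 16*(√6/36)²)/(26*(√6/36)*(3 + √6/36)) = -6*√6*(117 - 4*√6/3 - 16*1/216)/(26*(3 + √6/36)) = -6*√6*(117 - 4*√6/3 - 2/27)/(26*(3 + √6/36)) = -6*√6*(3157/27 - 4*√6/3)/(26*(3 + √6/36)) = -3*√6*(3157/27 - 4*√6/3)/(13*(3 + √6/36))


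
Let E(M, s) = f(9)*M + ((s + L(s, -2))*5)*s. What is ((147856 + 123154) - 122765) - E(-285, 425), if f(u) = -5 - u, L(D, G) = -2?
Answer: -754620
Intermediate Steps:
E(M, s) = -14*M + s*(-10 + 5*s) (E(M, s) = (-5 - 1*9)*M + ((s - 2)*5)*s = (-5 - 9)*M + ((-2 + s)*5)*s = -14*M + (-10 + 5*s)*s = -14*M + s*(-10 + 5*s))
((147856 + 123154) - 122765) - E(-285, 425) = ((147856 + 123154) - 122765) - (-14*(-285) - 10*425 + 5*425²) = (271010 - 122765) - (3990 - 4250 + 5*180625) = 148245 - (3990 - 4250 + 903125) = 148245 - 1*902865 = 148245 - 902865 = -754620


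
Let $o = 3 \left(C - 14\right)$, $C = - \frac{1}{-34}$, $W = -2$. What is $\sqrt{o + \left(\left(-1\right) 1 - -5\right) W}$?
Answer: $\frac{i \sqrt{57698}}{34} \approx 7.0648 i$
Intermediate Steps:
$C = \frac{1}{34}$ ($C = \left(-1\right) \left(- \frac{1}{34}\right) = \frac{1}{34} \approx 0.029412$)
$o = - \frac{1425}{34}$ ($o = 3 \left(\frac{1}{34} - 14\right) = 3 \left(- \frac{475}{34}\right) = - \frac{1425}{34} \approx -41.912$)
$\sqrt{o + \left(\left(-1\right) 1 - -5\right) W} = \sqrt{- \frac{1425}{34} + \left(\left(-1\right) 1 - -5\right) \left(-2\right)} = \sqrt{- \frac{1425}{34} + \left(-1 + 5\right) \left(-2\right)} = \sqrt{- \frac{1425}{34} + 4 \left(-2\right)} = \sqrt{- \frac{1425}{34} - 8} = \sqrt{- \frac{1697}{34}} = \frac{i \sqrt{57698}}{34}$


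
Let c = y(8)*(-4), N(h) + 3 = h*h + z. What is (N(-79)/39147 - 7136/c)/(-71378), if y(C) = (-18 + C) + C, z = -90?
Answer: 17456488/1397117283 ≈ 0.012495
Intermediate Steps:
y(C) = -18 + 2*C
N(h) = -93 + h**2 (N(h) = -3 + (h*h - 90) = -3 + (h**2 - 90) = -3 + (-90 + h**2) = -93 + h**2)
c = 8 (c = (-18 + 2*8)*(-4) = (-18 + 16)*(-4) = -2*(-4) = 8)
(N(-79)/39147 - 7136/c)/(-71378) = ((-93 + (-79)**2)/39147 - 7136/8)/(-71378) = ((-93 + 6241)*(1/39147) - 7136*1/8)*(-1/71378) = (6148*(1/39147) - 892)*(-1/71378) = (6148/39147 - 892)*(-1/71378) = -34912976/39147*(-1/71378) = 17456488/1397117283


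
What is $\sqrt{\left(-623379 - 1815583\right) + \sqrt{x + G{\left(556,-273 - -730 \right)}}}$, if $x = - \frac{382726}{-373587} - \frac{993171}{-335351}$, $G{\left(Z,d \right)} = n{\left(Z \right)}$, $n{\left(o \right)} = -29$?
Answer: $\frac{\sqrt{-38281395054928361687454450978 + 125282774037 i \sqrt{392613302853651997037190}}}{125282774037} \approx 0.0016012 + 1561.7 i$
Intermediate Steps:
$G{\left(Z,d \right)} = -29$
$x = \frac{499383321203}{125282774037}$ ($x = \left(-382726\right) \left(- \frac{1}{373587}\right) - - \frac{993171}{335351} = \frac{382726}{373587} + \frac{993171}{335351} = \frac{499383321203}{125282774037} \approx 3.986$)
$\sqrt{\left(-623379 - 1815583\right) + \sqrt{x + G{\left(556,-273 - -730 \right)}}} = \sqrt{\left(-623379 - 1815583\right) + \sqrt{\frac{499383321203}{125282774037} - 29}} = \sqrt{\left(-623379 - 1815583\right) + \sqrt{- \frac{3133817125870}{125282774037}}} = \sqrt{-2438962 + \frac{i \sqrt{392613302853651997037190}}{125282774037}}$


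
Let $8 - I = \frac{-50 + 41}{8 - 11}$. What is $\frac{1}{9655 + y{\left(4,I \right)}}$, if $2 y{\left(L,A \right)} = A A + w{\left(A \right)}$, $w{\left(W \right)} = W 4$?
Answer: $\frac{2}{19355} \approx 0.00010333$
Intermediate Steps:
$I = 5$ ($I = 8 - \frac{-50 + 41}{8 - 11} = 8 - - \frac{9}{-3} = 8 - \left(-9\right) \left(- \frac{1}{3}\right) = 8 - 3 = 5$)
$w{\left(W \right)} = 4 W$
$y{\left(L,A \right)} = \frac{A^{2}}{2} + 2 A$ ($y{\left(L,A \right)} = \frac{A A + 4 A}{2} = \frac{A^{2} + 4 A}{2} = \frac{A^{2}}{2} + 2 A$)
$\frac{1}{9655 + y{\left(4,I \right)}} = \frac{1}{9655 + \frac{1}{2} \cdot 5 \left(4 + 5\right)} = \frac{1}{9655 + \frac{1}{2} \cdot 5 \cdot 9} = \frac{1}{9655 + \frac{45}{2}} = \frac{1}{\frac{19355}{2}} = \frac{2}{19355}$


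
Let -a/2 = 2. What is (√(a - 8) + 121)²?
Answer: 14629 + 484*I*√3 ≈ 14629.0 + 838.31*I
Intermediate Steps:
a = -4 (a = -2*2 = -4)
(√(a - 8) + 121)² = (√(-4 - 8) + 121)² = (√(-12) + 121)² = (2*I*√3 + 121)² = (121 + 2*I*√3)²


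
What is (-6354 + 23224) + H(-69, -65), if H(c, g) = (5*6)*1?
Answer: 16900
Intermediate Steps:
H(c, g) = 30 (H(c, g) = 30*1 = 30)
(-6354 + 23224) + H(-69, -65) = (-6354 + 23224) + 30 = 16870 + 30 = 16900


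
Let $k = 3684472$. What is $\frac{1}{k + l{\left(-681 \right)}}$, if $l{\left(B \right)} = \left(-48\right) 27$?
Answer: $\frac{1}{3683176} \approx 2.715 \cdot 10^{-7}$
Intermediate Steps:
$l{\left(B \right)} = -1296$
$\frac{1}{k + l{\left(-681 \right)}} = \frac{1}{3684472 - 1296} = \frac{1}{3683176}$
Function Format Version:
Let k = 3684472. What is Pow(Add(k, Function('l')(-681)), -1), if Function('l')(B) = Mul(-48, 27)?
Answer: Rational(1, 3683176) ≈ 2.7150e-7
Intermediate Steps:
Function('l')(B) = -1296
Pow(Add(k, Function('l')(-681)), -1) = Pow(Add(3684472, -1296), -1) = Pow(3683176, -1) = Rational(1, 3683176)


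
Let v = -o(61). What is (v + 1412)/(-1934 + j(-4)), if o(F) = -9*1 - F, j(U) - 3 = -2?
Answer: -1482/1933 ≈ -0.76668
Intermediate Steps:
j(U) = 1 (j(U) = 3 - 2 = 1)
o(F) = -9 - F
v = 70 (v = -(-9 - 1*61) = -(-9 - 61) = -1*(-70) = 70)
(v + 1412)/(-1934 + j(-4)) = (70 + 1412)/(-1934 + 1) = 1482/(-1933) = 1482*(-1/1933) = -1482/1933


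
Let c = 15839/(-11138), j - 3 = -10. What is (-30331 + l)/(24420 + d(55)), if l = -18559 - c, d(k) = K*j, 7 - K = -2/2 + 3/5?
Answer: -2722604905/1357065058 ≈ -2.0062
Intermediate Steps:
K = 37/5 (K = 7 - (-2/2 + 3/5) = 7 - (-2*½ + 3*(⅕)) = 7 - (-1 + ⅗) = 7 - 1*(-⅖) = 7 + ⅖ = 37/5 ≈ 7.4000)
j = -7 (j = 3 - 10 = -7)
c = -15839/11138 (c = 15839*(-1/11138) = -15839/11138 ≈ -1.4221)
d(k) = -259/5 (d(k) = (37/5)*(-7) = -259/5)
l = -206694303/11138 (l = -18559 - 1*(-15839/11138) = -18559 + 15839/11138 = -206694303/11138 ≈ -18558.)
(-30331 + l)/(24420 + d(55)) = (-30331 - 206694303/11138)/(24420 - 259/5) = -544520981/(11138*121841/5) = -544520981/11138*5/121841 = -2722604905/1357065058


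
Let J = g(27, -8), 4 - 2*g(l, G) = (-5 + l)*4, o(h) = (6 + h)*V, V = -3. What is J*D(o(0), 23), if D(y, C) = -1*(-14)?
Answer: -588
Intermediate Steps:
o(h) = -18 - 3*h (o(h) = (6 + h)*(-3) = -18 - 3*h)
g(l, G) = 12 - 2*l (g(l, G) = 2 - (-5 + l)*4/2 = 2 - (-20 + 4*l)/2 = 2 + (10 - 2*l) = 12 - 2*l)
J = -42 (J = 12 - 2*27 = 12 - 54 = -42)
D(y, C) = 14
J*D(o(0), 23) = -42*14 = -588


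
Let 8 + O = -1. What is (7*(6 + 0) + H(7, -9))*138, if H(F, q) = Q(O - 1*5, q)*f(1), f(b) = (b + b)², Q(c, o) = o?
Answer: 828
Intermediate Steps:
O = -9 (O = -8 - 1 = -9)
f(b) = 4*b² (f(b) = (2*b)² = 4*b²)
H(F, q) = 4*q (H(F, q) = q*(4*1²) = q*(4*1) = q*4 = 4*q)
(7*(6 + 0) + H(7, -9))*138 = (7*(6 + 0) + 4*(-9))*138 = (7*6 - 36)*138 = (42 - 36)*138 = 6*138 = 828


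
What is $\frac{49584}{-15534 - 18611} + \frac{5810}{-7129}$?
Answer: $- \frac{551866786}{243419705} \approx -2.2671$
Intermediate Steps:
$\frac{49584}{-15534 - 18611} + \frac{5810}{-7129} = \frac{49584}{-15534 - 18611} + 5810 \left(- \frac{1}{7129}\right) = \frac{49584}{-34145} - \frac{5810}{7129} = 49584 \left(- \frac{1}{34145}\right) - \frac{5810}{7129} = - \frac{49584}{34145} - \frac{5810}{7129} = - \frac{551866786}{243419705}$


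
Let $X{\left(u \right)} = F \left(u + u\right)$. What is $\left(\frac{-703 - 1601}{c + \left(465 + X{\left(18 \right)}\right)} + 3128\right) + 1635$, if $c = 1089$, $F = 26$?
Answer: $\frac{1976261}{415} \approx 4762.1$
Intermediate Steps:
$X{\left(u \right)} = 52 u$ ($X{\left(u \right)} = 26 \left(u + u\right) = 26 \cdot 2 u = 52 u$)
$\left(\frac{-703 - 1601}{c + \left(465 + X{\left(18 \right)}\right)} + 3128\right) + 1635 = \left(\frac{-703 - 1601}{1089 + \left(465 + 52 \cdot 18\right)} + 3128\right) + 1635 = \left(- \frac{2304}{1089 + \left(465 + 936\right)} + 3128\right) + 1635 = \left(- \frac{2304}{1089 + 1401} + 3128\right) + 1635 = \left(- \frac{2304}{2490} + 3128\right) + 1635 = \left(\left(-2304\right) \frac{1}{2490} + 3128\right) + 1635 = \left(- \frac{384}{415} + 3128\right) + 1635 = \frac{1297736}{415} + 1635 = \frac{1976261}{415}$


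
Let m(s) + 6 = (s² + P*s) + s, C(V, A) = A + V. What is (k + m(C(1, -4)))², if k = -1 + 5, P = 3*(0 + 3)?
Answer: 529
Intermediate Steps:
P = 9 (P = 3*3 = 9)
m(s) = -6 + s² + 10*s (m(s) = -6 + ((s² + 9*s) + s) = -6 + (s² + 10*s) = -6 + s² + 10*s)
k = 4
(k + m(C(1, -4)))² = (4 + (-6 + (-4 + 1)² + 10*(-4 + 1)))² = (4 + (-6 + (-3)² + 10*(-3)))² = (4 + (-6 + 9 - 30))² = (4 - 27)² = (-23)² = 529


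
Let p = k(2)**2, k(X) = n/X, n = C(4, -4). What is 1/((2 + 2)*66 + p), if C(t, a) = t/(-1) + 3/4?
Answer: 64/17065 ≈ 0.0037504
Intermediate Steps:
C(t, a) = 3/4 - t (C(t, a) = t*(-1) + 3*(1/4) = -t + 3/4 = 3/4 - t)
n = -13/4 (n = 3/4 - 1*4 = 3/4 - 4 = -13/4 ≈ -3.2500)
k(X) = -13/(4*X)
p = 169/64 (p = (-13/4/2)**2 = (-13/4*1/2)**2 = (-13/8)**2 = 169/64 ≈ 2.6406)
1/((2 + 2)*66 + p) = 1/((2 + 2)*66 + 169/64) = 1/(4*66 + 169/64) = 1/(264 + 169/64) = 1/(17065/64) = 64/17065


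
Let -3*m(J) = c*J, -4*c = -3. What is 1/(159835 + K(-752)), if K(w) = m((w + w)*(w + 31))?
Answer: -1/111261 ≈ -8.9879e-6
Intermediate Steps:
c = ¾ (c = -¼*(-3) = ¾ ≈ 0.75000)
m(J) = -J/4
K(w) = -w*(31 + w)/2 (K(w) = -(w + w)*(w + 31)/4 = -2*w*(31 + w)/4 = -w*(31 + w)/2)
1/(159835 + K(-752)) = 1/(159835 - ½*(-752)*(31 - 752)) = 1/(159835 - ½*(-752)*(-721)) = 1/(159835 - 271096) = 1/(-111261) = -1/111261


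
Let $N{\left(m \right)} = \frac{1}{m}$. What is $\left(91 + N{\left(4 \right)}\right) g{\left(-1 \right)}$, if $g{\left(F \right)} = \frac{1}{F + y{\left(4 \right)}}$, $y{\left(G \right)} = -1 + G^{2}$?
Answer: $\frac{365}{56} \approx 6.5179$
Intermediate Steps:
$g{\left(F \right)} = \frac{1}{15 + F}$ ($g{\left(F \right)} = \frac{1}{F - \left(1 - 4^{2}\right)} = \frac{1}{F + \left(-1 + 16\right)} = \frac{1}{F + 15} = \frac{1}{15 + F}$)
$\left(91 + N{\left(4 \right)}\right) g{\left(-1 \right)} = \frac{91 + \frac{1}{4}}{15 - 1} = \frac{91 + \frac{1}{4}}{14} = \frac{365}{4} \cdot \frac{1}{14} = \frac{365}{56}$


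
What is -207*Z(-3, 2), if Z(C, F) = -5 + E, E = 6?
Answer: -207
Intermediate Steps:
Z(C, F) = 1 (Z(C, F) = -5 + 6 = 1)
-207*Z(-3, 2) = -207*1 = -207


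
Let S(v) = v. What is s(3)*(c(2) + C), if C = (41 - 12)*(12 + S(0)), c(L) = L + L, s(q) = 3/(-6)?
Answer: -176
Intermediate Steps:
s(q) = -1/2 (s(q) = 3*(-1/6) = -1/2)
c(L) = 2*L
C = 348 (C = (41 - 12)*(12 + 0) = 29*12 = 348)
s(3)*(c(2) + C) = -(2*2 + 348)/2 = -(4 + 348)/2 = -1/2*352 = -176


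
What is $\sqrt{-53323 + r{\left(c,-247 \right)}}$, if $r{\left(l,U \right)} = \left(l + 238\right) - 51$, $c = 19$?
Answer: $i \sqrt{53117} \approx 230.47 i$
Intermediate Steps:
$r{\left(l,U \right)} = 187 + l$ ($r{\left(l,U \right)} = \left(238 + l\right) - 51 = 187 + l$)
$\sqrt{-53323 + r{\left(c,-247 \right)}} = \sqrt{-53323 + \left(187 + 19\right)} = \sqrt{-53323 + 206} = \sqrt{-53117} = i \sqrt{53117}$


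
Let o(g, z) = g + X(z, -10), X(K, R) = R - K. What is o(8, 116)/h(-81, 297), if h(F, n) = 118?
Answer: -1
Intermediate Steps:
o(g, z) = -10 + g - z (o(g, z) = g + (-10 - z) = -10 + g - z)
o(8, 116)/h(-81, 297) = (-10 + 8 - 1*116)/118 = (-10 + 8 - 116)*(1/118) = -118*1/118 = -1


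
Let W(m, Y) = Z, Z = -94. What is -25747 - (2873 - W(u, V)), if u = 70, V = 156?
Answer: -28714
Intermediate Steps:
W(m, Y) = -94
-25747 - (2873 - W(u, V)) = -25747 - (2873 - 1*(-94)) = -25747 - (2873 + 94) = -25747 - 1*2967 = -25747 - 2967 = -28714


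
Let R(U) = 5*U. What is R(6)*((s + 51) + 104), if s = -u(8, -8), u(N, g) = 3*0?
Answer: 4650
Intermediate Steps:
u(N, g) = 0
s = 0 (s = -1*0 = 0)
R(6)*((s + 51) + 104) = (5*6)*((0 + 51) + 104) = 30*(51 + 104) = 30*155 = 4650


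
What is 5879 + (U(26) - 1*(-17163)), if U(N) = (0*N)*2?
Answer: 23042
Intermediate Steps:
U(N) = 0 (U(N) = 0*2 = 0)
5879 + (U(26) - 1*(-17163)) = 5879 + (0 - 1*(-17163)) = 5879 + (0 + 17163) = 5879 + 17163 = 23042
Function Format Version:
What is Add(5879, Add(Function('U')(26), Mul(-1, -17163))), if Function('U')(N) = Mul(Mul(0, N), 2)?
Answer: 23042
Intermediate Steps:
Function('U')(N) = 0 (Function('U')(N) = Mul(0, 2) = 0)
Add(5879, Add(Function('U')(26), Mul(-1, -17163))) = Add(5879, Add(0, Mul(-1, -17163))) = Add(5879, Add(0, 17163)) = Add(5879, 17163) = 23042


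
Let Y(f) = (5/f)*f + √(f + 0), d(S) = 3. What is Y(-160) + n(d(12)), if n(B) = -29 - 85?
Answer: -109 + 4*I*√10 ≈ -109.0 + 12.649*I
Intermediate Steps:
n(B) = -114
Y(f) = 5 + √f
Y(-160) + n(d(12)) = (5 + √(-160)) - 114 = (5 + 4*I*√10) - 114 = -109 + 4*I*√10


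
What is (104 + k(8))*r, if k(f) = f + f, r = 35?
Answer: 4200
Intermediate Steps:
k(f) = 2*f
(104 + k(8))*r = (104 + 2*8)*35 = (104 + 16)*35 = 120*35 = 4200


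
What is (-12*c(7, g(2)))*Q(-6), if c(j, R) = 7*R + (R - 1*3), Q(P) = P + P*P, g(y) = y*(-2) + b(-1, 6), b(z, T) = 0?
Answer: 12600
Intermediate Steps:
g(y) = -2*y (g(y) = y*(-2) + 0 = -2*y + 0 = -2*y)
Q(P) = P + P²
c(j, R) = -3 + 8*R (c(j, R) = 7*R + (R - 3) = 7*R + (-3 + R) = -3 + 8*R)
(-12*c(7, g(2)))*Q(-6) = (-12*(-3 + 8*(-2*2)))*(-6*(1 - 6)) = (-12*(-3 + 8*(-4)))*(-6*(-5)) = -12*(-3 - 32)*30 = -12*(-35)*30 = 420*30 = 12600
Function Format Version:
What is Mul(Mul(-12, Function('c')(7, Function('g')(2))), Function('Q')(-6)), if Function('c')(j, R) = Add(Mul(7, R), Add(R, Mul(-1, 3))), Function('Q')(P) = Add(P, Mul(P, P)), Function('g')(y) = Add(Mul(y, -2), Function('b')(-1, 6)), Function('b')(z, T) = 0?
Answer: 12600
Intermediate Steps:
Function('g')(y) = Mul(-2, y) (Function('g')(y) = Add(Mul(y, -2), 0) = Add(Mul(-2, y), 0) = Mul(-2, y))
Function('Q')(P) = Add(P, Pow(P, 2))
Function('c')(j, R) = Add(-3, Mul(8, R)) (Function('c')(j, R) = Add(Mul(7, R), Add(R, -3)) = Add(Mul(7, R), Add(-3, R)) = Add(-3, Mul(8, R)))
Mul(Mul(-12, Function('c')(7, Function('g')(2))), Function('Q')(-6)) = Mul(Mul(-12, Add(-3, Mul(8, Mul(-2, 2)))), Mul(-6, Add(1, -6))) = Mul(Mul(-12, Add(-3, Mul(8, -4))), Mul(-6, -5)) = Mul(Mul(-12, Add(-3, -32)), 30) = Mul(Mul(-12, -35), 30) = Mul(420, 30) = 12600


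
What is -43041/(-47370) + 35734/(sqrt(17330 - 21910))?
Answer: 14347/15790 - 17867*I*sqrt(1145)/1145 ≈ 0.90861 - 528.02*I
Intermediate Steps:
-43041/(-47370) + 35734/(sqrt(17330 - 21910)) = -43041*(-1/47370) + 35734/(sqrt(-4580)) = 14347/15790 + 35734/((2*I*sqrt(1145))) = 14347/15790 + 35734*(-I*sqrt(1145)/2290) = 14347/15790 - 17867*I*sqrt(1145)/1145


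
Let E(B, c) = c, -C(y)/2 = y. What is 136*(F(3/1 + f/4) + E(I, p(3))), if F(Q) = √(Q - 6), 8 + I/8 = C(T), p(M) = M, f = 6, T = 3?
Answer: 408 + 68*I*√6 ≈ 408.0 + 166.57*I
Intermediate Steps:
C(y) = -2*y
I = -112 (I = -64 + 8*(-2*3) = -64 + 8*(-6) = -64 - 48 = -112)
F(Q) = √(-6 + Q)
136*(F(3/1 + f/4) + E(I, p(3))) = 136*(√(-6 + (3/1 + 6/4)) + 3) = 136*(√(-6 + (3*1 + 6*(¼))) + 3) = 136*(√(-6 + (3 + 3/2)) + 3) = 136*(√(-6 + 9/2) + 3) = 136*(√(-3/2) + 3) = 136*(I*√6/2 + 3) = 136*(3 + I*√6/2) = 408 + 68*I*√6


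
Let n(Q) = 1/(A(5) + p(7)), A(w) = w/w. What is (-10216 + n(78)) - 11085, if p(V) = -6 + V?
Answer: -42601/2 ≈ -21301.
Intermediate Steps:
A(w) = 1
n(Q) = ½ (n(Q) = 1/(1 + (-6 + 7)) = 1/(1 + 1) = 1/2 = ½)
(-10216 + n(78)) - 11085 = (-10216 + ½) - 11085 = -20431/2 - 11085 = -42601/2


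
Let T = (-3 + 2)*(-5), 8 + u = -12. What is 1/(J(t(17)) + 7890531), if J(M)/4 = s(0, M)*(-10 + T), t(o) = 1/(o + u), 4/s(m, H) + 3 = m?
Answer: 3/23671673 ≈ 1.2673e-7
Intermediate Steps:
u = -20 (u = -8 - 12 = -20)
s(m, H) = 4/(-3 + m)
T = 5 (T = -1*(-5) = 5)
t(o) = 1/(-20 + o) (t(o) = 1/(o - 20) = 1/(-20 + o))
J(M) = 80/3 (J(M) = 4*((4/(-3 + 0))*(-10 + 5)) = 4*((4/(-3))*(-5)) = 4*((4*(-⅓))*(-5)) = 4*(-4/3*(-5)) = 4*(20/3) = 80/3)
1/(J(t(17)) + 7890531) = 1/(80/3 + 7890531) = 1/(23671673/3) = 3/23671673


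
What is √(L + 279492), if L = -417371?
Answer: I*√137879 ≈ 371.32*I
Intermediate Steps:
√(L + 279492) = √(-417371 + 279492) = √(-137879) = I*√137879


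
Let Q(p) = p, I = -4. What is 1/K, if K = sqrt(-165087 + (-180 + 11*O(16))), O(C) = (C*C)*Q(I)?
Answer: -I*sqrt(176531)/176531 ≈ -0.0023801*I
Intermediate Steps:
O(C) = -4*C**2 (O(C) = (C*C)*(-4) = C**2*(-4) = -4*C**2)
K = I*sqrt(176531) (K = sqrt(-165087 + (-180 + 11*(-4*16**2))) = sqrt(-165087 + (-180 + 11*(-4*256))) = sqrt(-165087 + (-180 + 11*(-1024))) = sqrt(-165087 + (-180 - 11264)) = sqrt(-165087 - 11444) = sqrt(-176531) = I*sqrt(176531) ≈ 420.16*I)
1/K = 1/(I*sqrt(176531)) = -I*sqrt(176531)/176531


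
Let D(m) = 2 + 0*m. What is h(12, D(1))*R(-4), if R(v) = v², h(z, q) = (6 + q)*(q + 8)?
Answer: 1280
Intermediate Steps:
D(m) = 2 (D(m) = 2 + 0 = 2)
h(z, q) = (6 + q)*(8 + q)
h(12, D(1))*R(-4) = (48 + 2² + 14*2)*(-4)² = (48 + 4 + 28)*16 = 80*16 = 1280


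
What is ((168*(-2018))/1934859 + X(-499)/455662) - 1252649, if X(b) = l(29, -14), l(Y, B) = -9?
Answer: -368129258496979887/293880573886 ≈ -1.2527e+6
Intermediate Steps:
X(b) = -9
((168*(-2018))/1934859 + X(-499)/455662) - 1252649 = ((168*(-2018))/1934859 - 9/455662) - 1252649 = (-339024*1/1934859 - 9*1/455662) - 1252649 = (-113008/644953 - 9/455662) - 1252649 = -51499255873/293880573886 - 1252649 = -368129258496979887/293880573886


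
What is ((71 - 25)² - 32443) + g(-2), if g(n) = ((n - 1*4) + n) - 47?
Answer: -30382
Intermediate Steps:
g(n) = -51 + 2*n (g(n) = ((n - 4) + n) - 47 = ((-4 + n) + n) - 47 = (-4 + 2*n) - 47 = -51 + 2*n)
((71 - 25)² - 32443) + g(-2) = ((71 - 25)² - 32443) + (-51 + 2*(-2)) = (46² - 32443) + (-51 - 4) = (2116 - 32443) - 55 = -30327 - 55 = -30382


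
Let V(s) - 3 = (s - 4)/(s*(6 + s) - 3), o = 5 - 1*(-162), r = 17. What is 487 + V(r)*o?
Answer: 385515/388 ≈ 993.60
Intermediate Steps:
o = 167 (o = 5 + 162 = 167)
V(s) = 3 + (-4 + s)/(-3 + s*(6 + s)) (V(s) = 3 + (s - 4)/(s*(6 + s) - 3) = 3 + (-4 + s)/(-3 + s*(6 + s)))
487 + V(r)*o = 487 + ((-13 + 3*17**2 + 19*17)/(-3 + 17**2 + 6*17))*167 = 487 + ((-13 + 3*289 + 323)/(-3 + 289 + 102))*167 = 487 + ((-13 + 867 + 323)/388)*167 = 487 + ((1/388)*1177)*167 = 487 + (1177/388)*167 = 487 + 196559/388 = 385515/388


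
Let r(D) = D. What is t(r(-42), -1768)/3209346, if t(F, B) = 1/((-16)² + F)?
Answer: 1/686800044 ≈ 1.4560e-9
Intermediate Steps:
t(F, B) = 1/(256 + F)
t(r(-42), -1768)/3209346 = 1/((256 - 42)*3209346) = (1/3209346)/214 = (1/214)*(1/3209346) = 1/686800044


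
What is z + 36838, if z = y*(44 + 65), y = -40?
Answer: 32478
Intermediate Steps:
z = -4360 (z = -40*(44 + 65) = -40*109 = -4360)
z + 36838 = -4360 + 36838 = 32478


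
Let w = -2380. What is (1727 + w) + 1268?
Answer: 615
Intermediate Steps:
(1727 + w) + 1268 = (1727 - 2380) + 1268 = -653 + 1268 = 615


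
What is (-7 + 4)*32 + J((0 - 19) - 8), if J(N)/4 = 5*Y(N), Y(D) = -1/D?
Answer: -2572/27 ≈ -95.259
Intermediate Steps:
J(N) = -20/N (J(N) = 4*(5*(-1/N)) = 4*(-5/N) = -20/N)
(-7 + 4)*32 + J((0 - 19) - 8) = (-7 + 4)*32 - 20/((0 - 19) - 8) = -3*32 - 20/(-19 - 8) = -96 - 20/(-27) = -96 - 20*(-1/27) = -96 + 20/27 = -2572/27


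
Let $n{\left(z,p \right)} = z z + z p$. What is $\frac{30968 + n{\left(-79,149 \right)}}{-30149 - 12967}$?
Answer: $- \frac{12719}{21558} \approx -0.58999$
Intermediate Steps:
$n{\left(z,p \right)} = z^{2} + p z$
$\frac{30968 + n{\left(-79,149 \right)}}{-30149 - 12967} = \frac{30968 - 79 \left(149 - 79\right)}{-30149 - 12967} = \frac{30968 - 5530}{-43116} = \left(30968 - 5530\right) \left(- \frac{1}{43116}\right) = 25438 \left(- \frac{1}{43116}\right) = - \frac{12719}{21558}$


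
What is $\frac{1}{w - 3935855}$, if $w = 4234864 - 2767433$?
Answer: $- \frac{1}{2468424} \approx -4.0512 \cdot 10^{-7}$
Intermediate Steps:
$w = 1467431$
$\frac{1}{w - 3935855} = \frac{1}{1467431 - 3935855} = \frac{1}{-2468424} = - \frac{1}{2468424}$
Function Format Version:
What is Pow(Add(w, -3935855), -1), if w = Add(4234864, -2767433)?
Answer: Rational(-1, 2468424) ≈ -4.0512e-7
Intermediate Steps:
w = 1467431
Pow(Add(w, -3935855), -1) = Pow(Add(1467431, -3935855), -1) = Pow(-2468424, -1) = Rational(-1, 2468424)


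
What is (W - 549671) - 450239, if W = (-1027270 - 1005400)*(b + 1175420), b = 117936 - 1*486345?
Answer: -1640388049280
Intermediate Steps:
b = -368409 (b = 117936 - 486345 = -368409)
W = -1640387049370 (W = (-1027270 - 1005400)*(-368409 + 1175420) = -2032670*807011 = -1640387049370)
(W - 549671) - 450239 = (-1640387049370 - 549671) - 450239 = -1640387599041 - 450239 = -1640388049280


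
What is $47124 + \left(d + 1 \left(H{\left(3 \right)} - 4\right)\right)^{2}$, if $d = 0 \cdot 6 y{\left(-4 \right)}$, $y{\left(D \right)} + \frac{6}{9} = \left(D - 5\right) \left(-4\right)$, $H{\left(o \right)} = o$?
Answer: $47125$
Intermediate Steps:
$y{\left(D \right)} = \frac{58}{3} - 4 D$ ($y{\left(D \right)} = - \frac{2}{3} + \left(D - 5\right) \left(-4\right) = - \frac{2}{3} + \left(-5 + D\right) \left(-4\right) = - \frac{2}{3} - \left(-20 + 4 D\right) = \frac{58}{3} - 4 D$)
$d = 0$ ($d = 0 \cdot 6 \left(\frac{58}{3} - -16\right) = 0 \left(\frac{58}{3} + 16\right) = 0 \cdot \frac{106}{3} = 0$)
$47124 + \left(d + 1 \left(H{\left(3 \right)} - 4\right)\right)^{2} = 47124 + \left(0 + 1 \left(3 - 4\right)\right)^{2} = 47124 + \left(0 + 1 \left(-1\right)\right)^{2} = 47124 + \left(0 - 1\right)^{2} = 47124 + \left(-1\right)^{2} = 47124 + 1 = 47125$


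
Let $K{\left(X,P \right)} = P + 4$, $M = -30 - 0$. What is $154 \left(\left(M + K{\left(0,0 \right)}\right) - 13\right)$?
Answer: $-6006$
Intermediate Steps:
$M = -30$ ($M = -30 + 0 = -30$)
$K{\left(X,P \right)} = 4 + P$
$154 \left(\left(M + K{\left(0,0 \right)}\right) - 13\right) = 154 \left(\left(-30 + \left(4 + 0\right)\right) - 13\right) = 154 \left(\left(-30 + 4\right) - 13\right) = 154 \left(-26 - 13\right) = 154 \left(-39\right) = -6006$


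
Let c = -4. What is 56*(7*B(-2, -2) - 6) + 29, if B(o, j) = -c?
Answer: 1261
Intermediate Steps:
B(o, j) = 4 (B(o, j) = -1*(-4) = 4)
56*(7*B(-2, -2) - 6) + 29 = 56*(7*4 - 6) + 29 = 56*(28 - 6) + 29 = 56*22 + 29 = 1232 + 29 = 1261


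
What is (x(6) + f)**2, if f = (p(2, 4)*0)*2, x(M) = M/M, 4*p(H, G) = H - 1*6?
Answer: 1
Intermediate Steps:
p(H, G) = -3/2 + H/4 (p(H, G) = (H - 1*6)/4 = (H - 6)/4 = (-6 + H)/4 = -3/2 + H/4)
x(M) = 1
f = 0 (f = ((-3/2 + (1/4)*2)*0)*2 = ((-3/2 + 1/2)*0)*2 = -1*0*2 = 0*2 = 0)
(x(6) + f)**2 = (1 + 0)**2 = 1**2 = 1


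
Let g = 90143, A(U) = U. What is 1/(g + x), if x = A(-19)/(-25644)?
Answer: 25644/2311627111 ≈ 1.1093e-5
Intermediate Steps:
x = 19/25644 (x = -19/(-25644) = -19*(-1/25644) = 19/25644 ≈ 0.00074091)
1/(g + x) = 1/(90143 + 19/25644) = 1/(2311627111/25644) = 25644/2311627111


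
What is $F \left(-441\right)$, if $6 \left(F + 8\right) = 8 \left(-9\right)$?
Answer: $8820$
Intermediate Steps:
$F = -20$ ($F = -8 + \frac{8 \left(-9\right)}{6} = -8 + \frac{1}{6} \left(-72\right) = -8 - 12 = -20$)
$F \left(-441\right) = \left(-20\right) \left(-441\right) = 8820$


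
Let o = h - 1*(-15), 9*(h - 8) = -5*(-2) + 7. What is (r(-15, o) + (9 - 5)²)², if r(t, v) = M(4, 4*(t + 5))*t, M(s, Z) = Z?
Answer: 379456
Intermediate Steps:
h = 89/9 (h = 8 + (-5*(-2) + 7)/9 = 8 + (10 + 7)/9 = 8 + (⅑)*17 = 8 + 17/9 = 89/9 ≈ 9.8889)
o = 224/9 (o = 89/9 - 1*(-15) = 89/9 + 15 = 224/9 ≈ 24.889)
r(t, v) = t*(20 + 4*t) (r(t, v) = (4*(t + 5))*t = (4*(5 + t))*t = (20 + 4*t)*t = t*(20 + 4*t))
(r(-15, o) + (9 - 5)²)² = (4*(-15)*(5 - 15) + (9 - 5)²)² = (4*(-15)*(-10) + 4²)² = (600 + 16)² = 616² = 379456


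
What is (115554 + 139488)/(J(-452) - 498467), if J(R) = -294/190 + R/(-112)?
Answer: -226137240/441971867 ≈ -0.51165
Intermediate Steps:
J(R) = -147/95 - R/112 (J(R) = -294*1/190 + R*(-1/112) = -147/95 - R/112)
(115554 + 139488)/(J(-452) - 498467) = (115554 + 139488)/((-147/95 - 1/112*(-452)) - 498467) = 255042/((-147/95 + 113/28) - 498467) = 255042/(6619/2660 - 498467) = 255042/(-1325915601/2660) = 255042*(-2660/1325915601) = -226137240/441971867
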